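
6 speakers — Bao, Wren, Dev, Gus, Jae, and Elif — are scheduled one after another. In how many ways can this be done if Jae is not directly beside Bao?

There are 6! = 720 arrangements in all. If Jae and Bao are adjacent, merging them into one block gives 2·(5)! = 240 arrangements.
Complementary counting: 720 − 240 = 480.

480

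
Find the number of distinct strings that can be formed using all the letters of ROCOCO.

ROCOCO has 6 letters with C appearing twice and O appearing 3 times.
Dividing 6! = 720 by 3!·2! = 12 for the repeated letters gives 60.

60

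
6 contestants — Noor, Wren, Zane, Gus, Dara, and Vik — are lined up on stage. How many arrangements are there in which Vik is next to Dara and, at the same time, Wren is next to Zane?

Treat {Vik,Dara} as one block (2 orders) and {Wren,Zane} as another (2 orders).
That leaves 4 units to arrange: 2 × 2 × 4! = 4 × 24 = 96.

96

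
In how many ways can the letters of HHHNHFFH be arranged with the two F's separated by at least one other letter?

126

There are 8!/(5!·2!) = 168 arrangements of HHHNHFFH in total.
If the two F's are adjacent, glue them into one block, leaving 7 items to arrange: (7)!/(5!) = 42 ways.
Subtracting, 168 − 42 = 126 arrangements keep the F's apart.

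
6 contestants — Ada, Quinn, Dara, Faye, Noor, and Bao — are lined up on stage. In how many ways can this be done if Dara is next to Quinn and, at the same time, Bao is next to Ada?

96

Treat {Dara,Quinn} as one block (2 orders) and {Bao,Ada} as another (2 orders).
That leaves 4 units to arrange: 2 × 2 × 4! = 4 × 24 = 96.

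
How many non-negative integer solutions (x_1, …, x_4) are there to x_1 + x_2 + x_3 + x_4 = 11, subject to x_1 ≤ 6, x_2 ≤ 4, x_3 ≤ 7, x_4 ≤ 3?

116

By stars and bars, unrestricted non-negative solutions to x_1+…+x_4 = 11 number C(11+3,3) = 364.
Subtract solutions that violate a single cap (substitute x_i' = x_i − (cap_i+1)): x_1 ≥ 7 gives C(7,3) = 35; x_2 ≥ 5 gives C(9,3) = 84; x_3 ≥ 8 gives C(6,3) = 20; x_4 ≥ 4 gives C(10,3) = 120. Together 259.
Add back pairs where two caps are both exceeded: 0 + 0 + 1 + 0 + 10 + 0 = 11.
By inclusion–exclusion the count is 364 − 259 + 11 = 116.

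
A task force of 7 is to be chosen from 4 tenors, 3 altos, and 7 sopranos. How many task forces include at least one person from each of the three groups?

With no constraint there are C(14,7) = 3432 possible selections.
Selections missing a whole group: no tenors → C(10,7) = 120; no altos → C(11,7) = 330; no sopranos → C(7,7) = 1.
Add back selections omitting two groups (i.e. drawn from a single group): C(4,7) + C(3,7) + C(7,7) = 1.
By inclusion–exclusion: 3432 − 451 + 1 = 2982.

2982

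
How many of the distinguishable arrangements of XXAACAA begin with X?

30

Fix X in the first position and arrange the remaining 6 letters.
Those 6 letters have A appearing 4 times, giving (6)!/(4!) = 30.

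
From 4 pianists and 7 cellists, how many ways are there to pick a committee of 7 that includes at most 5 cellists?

Split by how many cellists are chosen (0 through 5).
Sum: C(7,0)·C(4,7) + C(7,1)·C(4,6) + C(7,2)·C(4,5) + C(7,3)·C(4,4) + C(7,4)·C(4,3) + C(7,5)·C(4,2) = 0 + 0 + 0 + 35 + 140 + 126 = 301.

301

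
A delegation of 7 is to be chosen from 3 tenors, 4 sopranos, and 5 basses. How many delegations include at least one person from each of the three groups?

Unrestricted: C(12,7) = 792 ways to pick any 7 of the 12.
Subtract selections that omit an entire group: no tenors → C(9,7) = 36; no sopranos → C(8,7) = 8; no basses → C(7,7) = 1.
Add back selections omitting two groups (i.e. drawn from a single group): C(3,7) + C(4,7) + C(5,7) = 0.
By inclusion–exclusion: 792 − 45 + 0 = 747.

747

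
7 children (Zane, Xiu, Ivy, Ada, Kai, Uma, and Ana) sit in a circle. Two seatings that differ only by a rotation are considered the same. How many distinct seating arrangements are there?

Fix one person's seat to break rotational symmetry; the remaining 6 people can be arranged in (6)! = 720 ways.

720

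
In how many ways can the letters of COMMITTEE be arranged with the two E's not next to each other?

35280

Total arrangements of COMMITTEE: 9!/(2!·2!·2!) = 45360.
Arrangements with the E's together: treat EE as one letter, giving (8)!/(2!·2!) = 10080.
Subtracting, 45360 − 10080 = 35280 arrangements keep the E's apart.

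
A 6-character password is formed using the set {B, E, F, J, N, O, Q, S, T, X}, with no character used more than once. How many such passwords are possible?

151200

This is a permutation of 6 out of 10: P(10,6) = 10!/4!.
That product is 10 × 9 × 8 × 7 × 6 × 5 = 151200.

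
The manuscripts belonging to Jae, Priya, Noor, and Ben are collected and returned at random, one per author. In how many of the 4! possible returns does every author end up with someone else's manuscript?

Count assignments avoiding every fixed point. For any j of the 4 authors fixed to their own manuscript, the other 4−j can be arranged in (4−j)! ways.
By inclusion–exclusion this is Σ_{j=0}^{4} (−1)^j C(4,j)·(4−j)!.
Computing: 24 − 24 + 12 − 4 + 1 = 9.

9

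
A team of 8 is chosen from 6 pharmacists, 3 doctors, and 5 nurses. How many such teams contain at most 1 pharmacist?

49

Split by how many pharmacists are chosen (0 through 1).
Sum: C(6,0)·C(8,8) + C(6,1)·C(8,7) = 1 + 48 = 49.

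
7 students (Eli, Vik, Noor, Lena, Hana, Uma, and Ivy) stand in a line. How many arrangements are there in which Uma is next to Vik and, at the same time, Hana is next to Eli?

Treat {Uma,Vik} as one block (2 orders) and {Hana,Eli} as another (2 orders).
That leaves 5 units to arrange: 2 × 2 × 5! = 4 × 120 = 480.

480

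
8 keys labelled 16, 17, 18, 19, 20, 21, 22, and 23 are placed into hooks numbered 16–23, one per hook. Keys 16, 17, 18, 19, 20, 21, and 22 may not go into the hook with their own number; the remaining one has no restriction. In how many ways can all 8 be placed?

16687

Let Aᵢ (for 16 ≤ i ≤ 22) be the placements that put key i in its forbidden hook. Any j of these fix j positions, leaving (8−j)! ways to fill the rest, and there are C(7,j) ways to pick which j.
By inclusion–exclusion, the number of valid placements is Σ_{j=0}^{7} (−1)^j C(7,j)·(8−j)!.
Computing: 40320 − 35280 + 15120 − 4200 + 840 − 126 + 14 − 1 = 16687.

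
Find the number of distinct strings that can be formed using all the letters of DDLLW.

Letter multiplicities in DDLLW: D×2, L×2, W×1.
Dividing 5! = 120 by 2!·2! = 4 for the repeated letters gives 30.

30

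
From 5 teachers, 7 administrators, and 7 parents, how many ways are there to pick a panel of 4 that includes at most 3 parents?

Split by how many parents are chosen (0 through 3).
Sum: C(7,0)·C(12,4) + C(7,1)·C(12,3) + C(7,2)·C(12,2) + C(7,3)·C(12,1) = 495 + 1540 + 1386 + 420 = 3841.

3841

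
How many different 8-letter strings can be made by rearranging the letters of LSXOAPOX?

The 8 letters of LSXOAPOX have repeats: O appearing twice and X appearing twice.
So there are 8! / (2!·2!) = 10080 distinguishable arrangements.

10080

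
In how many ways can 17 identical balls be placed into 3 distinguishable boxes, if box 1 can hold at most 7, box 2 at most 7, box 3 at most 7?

By stars and bars, unrestricted non-negative solutions to x_1+…+x_3 = 17 number C(17+2,2) = 171.
Subtract solutions that violate a single cap (substitute x_i' = x_i − (cap_i+1)): x_1 ≥ 8 gives C(11,2) = 55; x_2 ≥ 8 gives C(11,2) = 55; x_3 ≥ 8 gives C(11,2) = 55. Together 165.
Add back pairs where two caps are both exceeded: 3 + 3 + 3 = 9.
By inclusion–exclusion the count is 171 − 165 + 9 = 15.

15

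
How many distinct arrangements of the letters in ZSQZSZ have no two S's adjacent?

Total arrangements of ZSQZSZ: 6!/(3!·2!) = 60.
If the two S's are adjacent, glue them into one block, leaving 5 items to arrange: (5)!/(3!) = 20 ways.
Subtracting, 60 − 20 = 40 arrangements keep the S's apart.

40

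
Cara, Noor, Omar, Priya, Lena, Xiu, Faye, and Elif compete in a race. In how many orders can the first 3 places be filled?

336

There are 8 choices for 1st place, 7 for 2nd, and 6 for 3rd.
That gives 8 × 7 × 6 = 336.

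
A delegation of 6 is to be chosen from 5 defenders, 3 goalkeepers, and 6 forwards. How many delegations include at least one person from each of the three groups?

With no constraint there are C(14,6) = 3003 possible selections.
Subtract selections that omit an entire group: no defenders → C(9,6) = 84; no goalkeepers → C(11,6) = 462; no forwards → C(8,6) = 28.
Add back selections omitting two groups (i.e. drawn from a single group): C(5,6) + C(3,6) + C(6,6) = 1.
By inclusion–exclusion: 3003 − 574 + 1 = 2430.

2430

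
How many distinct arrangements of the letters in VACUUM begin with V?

Fix V in the first position and arrange the remaining 5 letters.
Those 5 letters have U appearing twice, giving (5)!/(2!) = 60.

60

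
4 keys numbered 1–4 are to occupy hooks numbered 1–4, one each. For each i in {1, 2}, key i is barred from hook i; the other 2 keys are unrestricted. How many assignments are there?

14

Let Aᵢ (for i ∈ {1, 2}) be the placements that put key i in its forbidden hook. Any j of these fix j positions, leaving (4−j)! ways to fill the rest, and there are C(2,j) ways to pick which j.
By inclusion–exclusion, the number of valid placements is Σ_{j=0}^{2} (−1)^j C(2,j)·(4−j)!.
Computing: 24 − 12 + 2 = 14.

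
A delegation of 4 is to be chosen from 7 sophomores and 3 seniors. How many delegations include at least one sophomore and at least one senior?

With no constraint there are C(10,4) = 210 possible selections.
Subtract selections that omit an entire group: no sophomores → C(3,4) = 0; no seniors → C(7,4) = 35.
Both groups omitted at once is impossible, so 210 − 35 = 175.

175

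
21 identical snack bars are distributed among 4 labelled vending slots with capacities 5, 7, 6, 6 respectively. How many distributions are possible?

By stars and bars, unrestricted non-negative solutions to x_1+…+x_4 = 21 number C(21+3,3) = 2024.
Subtract solutions that violate a single cap (substitute x_i' = x_i − (cap_i+1)): x_1 ≥ 6 gives C(18,3) = 816; x_2 ≥ 8 gives C(16,3) = 560; x_3 ≥ 7 gives C(17,3) = 680; x_4 ≥ 7 gives C(17,3) = 680. Together 2736.
Add back pairs where two caps are both exceeded: 120 + 165 + 165 + 84 + 84 + 120 = 738.
Subtract triples: 1 + 1 + 4 + 0 = 6.
By inclusion–exclusion the count is 2024 − 2736 + 738 − 6 = 20.

20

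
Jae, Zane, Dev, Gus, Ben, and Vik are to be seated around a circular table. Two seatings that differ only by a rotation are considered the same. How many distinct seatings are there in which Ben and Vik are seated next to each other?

Treat {Ben, Vik} as one unit (2 internal orders) and seat the resulting 5 units around the table: (4)! circular arrangements.
So 2 × (4)! = 2 × 24 = 48.

48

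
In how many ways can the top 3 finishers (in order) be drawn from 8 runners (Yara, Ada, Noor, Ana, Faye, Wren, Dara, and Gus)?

336

There are 8 choices for 1st place, 7 for 2nd, and 6 for 3rd.
That gives 8 × 7 × 6 = 336.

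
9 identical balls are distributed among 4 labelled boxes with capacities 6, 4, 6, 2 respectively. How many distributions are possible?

85

Without the upper bounds there are C(12,3) = 220 ways to split 9 among 4 boxes.
Subtract solutions that violate a single cap (substitute x_i' = x_i − (cap_i+1)): x_1 ≥ 7 gives C(5,3) = 10; x_2 ≥ 5 gives C(7,3) = 35; x_3 ≥ 7 gives C(5,3) = 10; x_4 ≥ 3 gives C(9,3) = 84. Together 139.
Add back pairs where two caps are both exceeded: 0 + 0 + 0 + 0 + 4 + 0 = 4.
By inclusion–exclusion the count is 220 − 139 + 4 = 85.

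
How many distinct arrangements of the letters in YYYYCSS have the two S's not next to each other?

75

There are 7!/(4!·2!) = 105 arrangements of YYYYCSS in total.
If the two S's are adjacent, glue them into one block, leaving 6 items to arrange: (6)!/(4!) = 30 ways.
Subtracting, 105 − 30 = 75 arrangements keep the S's apart.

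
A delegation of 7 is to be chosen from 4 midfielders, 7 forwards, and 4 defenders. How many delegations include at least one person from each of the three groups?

Unrestricted: C(15,7) = 6435 ways to pick any 7 of the 15.
Selections missing a whole group: no midfielders → C(11,7) = 330; no forwards → C(8,7) = 8; no defenders → C(11,7) = 330.
Add back selections omitting two groups (i.e. drawn from a single group): C(4,7) + C(7,7) + C(4,7) = 1.
By inclusion–exclusion: 6435 − 668 + 1 = 5768.

5768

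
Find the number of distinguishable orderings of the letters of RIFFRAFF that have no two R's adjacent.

Total arrangements of RIFFRAFF: 8!/(4!·2!) = 840.
Arrangements with the R's together: treat RR as one letter, giving (7)!/(4!) = 210.
Hence 840 − 210 = 630.

630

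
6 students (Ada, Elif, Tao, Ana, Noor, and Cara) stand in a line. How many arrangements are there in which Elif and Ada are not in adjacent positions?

There are 6! = 720 arrangements in all. If Elif and Ada are adjacent, merging them into one block gives 2·(5)! = 240 arrangements.
Complementary counting: 720 − 240 = 480.

480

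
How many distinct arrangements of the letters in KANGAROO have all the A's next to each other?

Treat the 2 copies of A as a single block. The multiset to arrange is then {AA, G, K, N, O, O, R}, 7 items in all.
That gives (7)!/(2!) = 2520 arrangements.

2520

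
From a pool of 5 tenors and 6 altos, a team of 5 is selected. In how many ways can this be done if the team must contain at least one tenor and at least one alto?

455

Total 5-person selections from all 11: C(11,5) = 462.
Selections missing a whole group: no tenors → C(6,5) = 6; no altos → C(5,5) = 1.
Both groups omitted at once is impossible, so 462 − 7 = 455.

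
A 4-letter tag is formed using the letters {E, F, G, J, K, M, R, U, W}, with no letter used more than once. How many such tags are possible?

3024

Choose and order 4 of the 9 symbols: the first letter has 9 options, the next 8, then 7, 6.
9 × 8 × 7 × 6 = 3024.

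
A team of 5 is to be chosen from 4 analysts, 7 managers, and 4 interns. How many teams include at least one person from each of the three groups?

With no constraint there are C(15,5) = 3003 possible selections.
Selections missing a whole group: no analysts → C(11,5) = 462; no managers → C(8,5) = 56; no interns → C(11,5) = 462.
Add back selections omitting two groups (i.e. drawn from a single group): C(4,5) + C(7,5) + C(4,5) = 21.
By inclusion–exclusion: 3003 − 980 + 21 = 2044.

2044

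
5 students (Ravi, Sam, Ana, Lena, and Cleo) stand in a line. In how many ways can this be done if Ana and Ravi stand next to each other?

Glue Ana and Ravi into one block (2 internal orders), leaving 4 units to arrange in a row.
So the count is 2·(4)! = 48.

48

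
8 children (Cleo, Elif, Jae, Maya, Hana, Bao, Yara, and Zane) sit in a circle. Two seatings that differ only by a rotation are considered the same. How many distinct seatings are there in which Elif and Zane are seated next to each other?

Treat {Elif, Zane} as one unit (2 internal orders) and seat the resulting 7 units around the table: (6)! circular arrangements.
So 2 × (6)! = 2 × 720 = 1440.

1440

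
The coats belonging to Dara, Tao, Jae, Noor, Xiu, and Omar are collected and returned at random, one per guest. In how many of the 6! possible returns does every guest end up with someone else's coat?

This is the derangement count D_6: permutations of 6 items with no fixed point.
By inclusion–exclusion this is Σ_{j=0}^{6} (−1)^j C(6,j)·(6−j)!.
Computing: 720 − 720 + 360 − 120 + 30 − 6 + 1 = 265.

265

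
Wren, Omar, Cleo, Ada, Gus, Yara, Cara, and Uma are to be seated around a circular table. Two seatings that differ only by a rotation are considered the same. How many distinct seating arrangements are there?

Seat Wren anywhere (absorbing the rotational symmetry), then permute the other 7: (7)! = 5040.

5040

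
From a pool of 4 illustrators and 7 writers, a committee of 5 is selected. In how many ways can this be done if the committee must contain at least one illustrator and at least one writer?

With no constraint there are C(11,5) = 462 possible selections.
Selections missing a whole group: no illustrators → C(7,5) = 21; no writers → C(4,5) = 0.
Both groups omitted at once is impossible, so 462 − 21 = 441.

441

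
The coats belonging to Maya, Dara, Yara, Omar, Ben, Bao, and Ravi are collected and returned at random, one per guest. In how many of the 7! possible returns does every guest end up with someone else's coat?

Let Aᵢ be the assignments in which guest i gets their own coat. We want the size of the complement of A₁∪…∪A_7.
By inclusion–exclusion this is Σ_{j=0}^{7} (−1)^j C(7,j)·(7−j)!.
Computing: 5040 − 5040 + 2520 − 840 + 210 − 42 + 7 − 1 = 1854.

1854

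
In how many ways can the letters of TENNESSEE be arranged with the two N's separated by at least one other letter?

There are 9!/(4!·2!·2!) = 3780 arrangements of TENNESSEE in total.
If the two N's are adjacent, glue them into one block, leaving 8 items to arrange: (8)!/(4!·2!) = 840 ways.
Subtracting, 3780 − 840 = 2940 arrangements keep the N's apart.

2940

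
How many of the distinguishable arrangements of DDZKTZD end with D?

Fix D in the last position and arrange the remaining 6 letters.
Those 6 letters have D appearing twice and Z appearing twice, giving (6)!/(2!·2!) = 180.

180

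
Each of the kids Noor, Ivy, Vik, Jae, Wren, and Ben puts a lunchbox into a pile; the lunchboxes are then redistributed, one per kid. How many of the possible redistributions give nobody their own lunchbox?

265

Let Aᵢ be the assignments in which kid i gets their own lunchbox. We want the size of the complement of A₁∪…∪A_6.
By inclusion–exclusion this is Σ_{j=0}^{6} (−1)^j C(6,j)·(6−j)!.
Computing: 720 − 720 + 360 − 120 + 30 − 6 + 1 = 265.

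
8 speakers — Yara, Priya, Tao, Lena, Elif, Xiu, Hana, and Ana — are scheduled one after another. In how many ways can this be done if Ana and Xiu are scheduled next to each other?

Treat {Ana, Xiu} as a single unit. There are 7 units to order, and the pair itself can be ordered 2 ways.
That gives 2 × 7! = 2 × 5040 = 10080.

10080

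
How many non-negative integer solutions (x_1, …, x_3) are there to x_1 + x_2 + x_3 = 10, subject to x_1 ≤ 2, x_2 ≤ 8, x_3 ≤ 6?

Without the upper bounds there are C(12,2) = 66 ways to split 10 among 3 variables.
Subtract solutions that violate a single cap (substitute x_i' = x_i − (cap_i+1)): x_1 ≥ 3 gives C(9,2) = 36; x_2 ≥ 9 gives C(3,2) = 3; x_3 ≥ 7 gives C(5,2) = 10. Together 49.
Add back pairs where two caps are both exceeded: 0 + 1 + 0 = 1.
By inclusion–exclusion the count is 66 − 49 + 1 = 18.

18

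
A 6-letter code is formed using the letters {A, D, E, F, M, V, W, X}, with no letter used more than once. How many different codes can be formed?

This is a permutation of 6 out of 8: P(8,6) = 8!/2!.
That product is 8 × 7 × 6 × 5 × 4 × 3 = 20160.

20160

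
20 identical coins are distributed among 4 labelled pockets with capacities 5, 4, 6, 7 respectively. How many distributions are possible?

10

Ignoring the caps, the number of non-negative solutions to x_1+…+x_4 = 20 is C(23,3) = 1771.
Subtract solutions that violate a single cap (substitute x_i' = x_i − (cap_i+1)): x_1 ≥ 6 gives C(17,3) = 680; x_2 ≥ 5 gives C(18,3) = 816; x_3 ≥ 7 gives C(16,3) = 560; x_4 ≥ 8 gives C(15,3) = 455. Together 2511.
Add back pairs where two caps are both exceeded: 220 + 120 + 84 + 165 + 120 + 56 = 765.
Subtract triples: 10 + 4 + 0 + 1 = 15.
By inclusion–exclusion the count is 1771 − 2511 + 765 − 15 = 10.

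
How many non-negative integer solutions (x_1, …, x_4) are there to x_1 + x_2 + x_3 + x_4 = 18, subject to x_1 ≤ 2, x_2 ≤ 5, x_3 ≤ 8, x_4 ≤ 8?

46

Without the upper bounds there are C(21,3) = 1330 ways to split 18 among 4 variables.
Subtract solutions that violate a single cap (substitute x_i' = x_i − (cap_i+1)): x_1 ≥ 3 gives C(18,3) = 816; x_2 ≥ 6 gives C(15,3) = 455; x_3 ≥ 9 gives C(12,3) = 220; x_4 ≥ 9 gives C(12,3) = 220. Together 1711.
Add back pairs where two caps are both exceeded: 220 + 84 + 84 + 20 + 20 + 1 = 429.
Subtract triples: 1 + 1 + 0 + 0 = 2.
By inclusion–exclusion the count is 1330 − 1711 + 429 − 2 = 46.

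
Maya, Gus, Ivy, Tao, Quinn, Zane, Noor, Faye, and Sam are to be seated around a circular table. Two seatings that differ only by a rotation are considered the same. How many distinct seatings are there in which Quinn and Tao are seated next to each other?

10080

Treat {Quinn, Tao} as one unit (2 internal orders) and seat the resulting 8 units around the table: (7)! circular arrangements.
So 2 × (7)! = 2 × 5040 = 10080.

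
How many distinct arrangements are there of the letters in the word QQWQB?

The 5 letters of QQWQB have repeats: Q appearing 3 times.
The number of distinct arrangements is 5!/(3!) = 120/6 = 20.

20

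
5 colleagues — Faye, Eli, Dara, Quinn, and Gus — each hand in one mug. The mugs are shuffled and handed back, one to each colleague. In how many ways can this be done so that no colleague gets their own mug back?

44

Count assignments avoiding every fixed point. For any j of the 5 colleagues fixed to their own mug, the other 5−j can be arranged in (5−j)! ways.
By inclusion–exclusion this is Σ_{j=0}^{5} (−1)^j C(5,j)·(5−j)!.
Computing: 120 − 120 + 60 − 20 + 5 − 1 = 44.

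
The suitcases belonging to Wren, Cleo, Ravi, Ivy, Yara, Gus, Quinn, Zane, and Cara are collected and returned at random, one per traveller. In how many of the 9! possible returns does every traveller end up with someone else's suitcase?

133496

Let Aᵢ be the assignments in which traveller i gets their own suitcase. We want the size of the complement of A₁∪…∪A_9.
By inclusion–exclusion this is Σ_{j=0}^{9} (−1)^j C(9,j)·(9−j)!.
Computing: 362880 − 362880 + 181440 − 60480 + 15120 − 3024 + 504 − 72 + 9 − 1 = 133496.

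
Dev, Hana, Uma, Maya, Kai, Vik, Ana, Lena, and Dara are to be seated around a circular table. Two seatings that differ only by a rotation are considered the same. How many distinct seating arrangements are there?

40320

Around a circle, 9 distinct people have 9!/9 = (8)! = 40320 rotationally distinct seatings.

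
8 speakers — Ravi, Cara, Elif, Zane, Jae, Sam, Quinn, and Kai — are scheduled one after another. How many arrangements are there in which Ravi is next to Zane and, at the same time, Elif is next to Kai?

Treat {Ravi,Zane} as one block (2 orders) and {Elif,Kai} as another (2 orders).
That leaves 6 units to arrange: 2 × 2 × 6! = 4 × 720 = 2880.

2880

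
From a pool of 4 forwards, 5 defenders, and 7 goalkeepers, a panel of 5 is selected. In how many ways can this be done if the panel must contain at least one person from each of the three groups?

3010

Unrestricted: C(16,5) = 4368 ways to pick any 5 of the 16.
Selections missing a whole group: no forwards → C(12,5) = 792; no defenders → C(11,5) = 462; no goalkeepers → C(9,5) = 126.
Add back selections omitting two groups (i.e. drawn from a single group): C(4,5) + C(5,5) + C(7,5) = 22.
By inclusion–exclusion: 4368 − 1380 + 22 = 3010.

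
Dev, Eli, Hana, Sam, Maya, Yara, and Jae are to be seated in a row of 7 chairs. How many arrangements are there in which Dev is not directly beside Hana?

3600

There are 7! = 5040 arrangements in all. If Dev and Hana are adjacent, merging them into one block gives 2·(6)! = 1440 arrangements.
So 5040 − 1440 = 3600 arrangements keep them apart.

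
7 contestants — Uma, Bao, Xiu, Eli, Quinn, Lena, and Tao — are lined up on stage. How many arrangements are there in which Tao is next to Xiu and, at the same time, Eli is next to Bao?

Treat {Tao,Xiu} as one block (2 orders) and {Eli,Bao} as another (2 orders).
That leaves 5 units to arrange: 2 × 2 × 5! = 4 × 120 = 480.

480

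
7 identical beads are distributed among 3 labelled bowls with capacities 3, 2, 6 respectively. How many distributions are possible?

By stars and bars, unrestricted non-negative solutions to x_1+…+x_3 = 7 number C(7+2,2) = 36.
Subtract solutions that violate a single cap (substitute x_i' = x_i − (cap_i+1)): x_1 ≥ 4 gives C(5,2) = 10; x_2 ≥ 3 gives C(6,2) = 15; x_3 ≥ 7 gives C(2,2) = 1. Together 26.
Add back pairs where two caps are both exceeded: 1 + 0 + 0 = 1.
By inclusion–exclusion the count is 36 − 26 + 1 = 11.

11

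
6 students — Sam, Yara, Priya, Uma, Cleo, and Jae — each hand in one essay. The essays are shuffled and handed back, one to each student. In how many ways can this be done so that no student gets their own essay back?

265

Count assignments avoiding every fixed point. For any j of the 6 students fixed to their own essay, the other 6−j can be arranged in (6−j)! ways.
By inclusion–exclusion this is Σ_{j=0}^{6} (−1)^j C(6,j)·(6−j)!.
Computing: 720 − 720 + 360 − 120 + 30 − 6 + 1 = 265.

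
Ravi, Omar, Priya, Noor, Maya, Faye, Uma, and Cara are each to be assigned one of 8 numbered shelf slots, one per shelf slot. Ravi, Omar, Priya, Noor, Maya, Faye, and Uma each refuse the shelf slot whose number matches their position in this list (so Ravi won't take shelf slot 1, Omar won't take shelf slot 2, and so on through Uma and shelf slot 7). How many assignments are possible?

16687

Let Aᵢ (for 1 ≤ i ≤ 7) be the placements that put person i in their forbidden shelf slot. Any j of these fix j positions, leaving (8−j)! ways to fill the rest, and there are C(7,j) ways to pick which j.
By inclusion–exclusion, the number of valid placements is Σ_{j=0}^{7} (−1)^j C(7,j)·(8−j)!.
Computing: 40320 − 35280 + 15120 − 4200 + 840 − 126 + 14 − 1 = 16687.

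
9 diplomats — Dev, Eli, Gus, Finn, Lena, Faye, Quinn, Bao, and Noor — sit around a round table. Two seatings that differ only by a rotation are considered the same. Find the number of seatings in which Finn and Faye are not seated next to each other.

30240

All circular seatings of 9 people number (8)! = 40320.
Seatings with Finn beside Faye: treat them as a block with 2 internal orders, giving 2 × (7)! = 10080.
Subtracting, 40320 − 10080 = 30240.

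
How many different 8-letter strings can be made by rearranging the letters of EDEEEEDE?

28

The 8 letters of EDEEEEDE have repeats: D appearing twice and E appearing 6 times.
Dividing 8! = 40320 by 6!·2! = 1440 for the repeated letters gives 28.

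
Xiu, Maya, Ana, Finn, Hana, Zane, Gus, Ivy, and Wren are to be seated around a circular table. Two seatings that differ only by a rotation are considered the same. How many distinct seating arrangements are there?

40320

Around a circle, 9 distinct people have 9!/9 = (8)! = 40320 rotationally distinct seatings.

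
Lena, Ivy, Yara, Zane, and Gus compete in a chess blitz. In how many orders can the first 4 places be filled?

120

There are 5 choices for 1st place, 4 for 2nd, and so on down to 2 for position 4.
That gives 5 × 4 × 3 × 2 = 120.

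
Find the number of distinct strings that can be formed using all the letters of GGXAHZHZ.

5040

Letter multiplicities in GGXAHZHZ: A×1, G×2, H×2, X×1, Z×2.
So there are 8! / (2!·2!·2!) = 5040 distinguishable arrangements.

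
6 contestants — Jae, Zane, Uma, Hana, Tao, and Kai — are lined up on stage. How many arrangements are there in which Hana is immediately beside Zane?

Glue Hana and Zane into one block (2 internal orders), leaving 5 units to arrange in a row.
That gives 2 × 5! = 2 × 120 = 240.

240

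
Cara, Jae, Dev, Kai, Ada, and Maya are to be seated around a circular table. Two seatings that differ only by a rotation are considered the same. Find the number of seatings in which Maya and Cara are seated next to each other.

Glue Maya and Cara into a block (2 internal orders). Seating 5 units around a circle gives (4)! arrangements.
So 2 × (4)! = 2 × 24 = 48.

48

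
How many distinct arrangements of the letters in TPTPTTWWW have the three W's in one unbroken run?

Treat the 3 copies of W as a single block. The multiset to arrange is then {WWW, P, P, T, T, T, T}, 7 items in all.
That gives (7)!/(4!·2!) = 105 arrangements.

105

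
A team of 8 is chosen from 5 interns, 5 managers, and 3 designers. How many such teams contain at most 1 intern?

41

Split by how many interns are chosen (0 through 1).
Sum: C(5,0)·C(8,8) + C(5,1)·C(8,7) = 1 + 40 = 41.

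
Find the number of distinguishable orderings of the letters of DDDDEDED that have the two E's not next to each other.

21

There are 8!/(6!·2!) = 28 arrangements of DDDDEDED in total.
Arrangements with the E's together: treat EE as one letter, giving (7)!/(6!) = 7.
Hence 28 − 7 = 21.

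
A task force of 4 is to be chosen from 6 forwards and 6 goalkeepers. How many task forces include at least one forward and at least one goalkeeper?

465

With no constraint there are C(12,4) = 495 possible selections.
Subtract selections that omit an entire group: no forwards → C(6,4) = 15; no goalkeepers → C(6,4) = 15.
Both groups omitted at once is impossible, so 495 − 30 = 465.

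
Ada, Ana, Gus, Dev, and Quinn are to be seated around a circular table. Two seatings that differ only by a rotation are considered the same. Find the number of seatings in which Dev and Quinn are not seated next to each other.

Without the restriction there are (4)! = 24 seatings.
Seatings with Dev beside Quinn: treat them as a block with 2 internal orders, giving 2 × (3)! = 12.
Subtracting, 24 − 12 = 12.

12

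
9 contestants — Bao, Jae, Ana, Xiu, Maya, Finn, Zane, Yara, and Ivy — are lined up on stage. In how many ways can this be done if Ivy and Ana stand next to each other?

Treat {Ivy, Ana} as a single unit. There are 8 units to order, and the pair itself can be ordered 2 ways.
So the count is 2·(8)! = 80640.

80640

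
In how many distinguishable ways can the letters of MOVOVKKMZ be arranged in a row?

22680

The 9 letters of MOVOVKKMZ have repeats: K appearing twice, M appearing twice, O appearing twice, and V appearing twice.
So there are 9! / (2!·2!·2!·2!) = 22680 distinguishable arrangements.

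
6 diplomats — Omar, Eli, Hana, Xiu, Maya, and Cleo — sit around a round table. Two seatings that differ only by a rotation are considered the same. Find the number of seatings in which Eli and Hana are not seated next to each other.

72

All circular seatings of 6 people number (5)! = 120.
Those with Eli next to Hana: fuse the pair into one unit and seat 5 units around a circle — 2·(4)! = 48.
Subtracting, 120 − 48 = 72.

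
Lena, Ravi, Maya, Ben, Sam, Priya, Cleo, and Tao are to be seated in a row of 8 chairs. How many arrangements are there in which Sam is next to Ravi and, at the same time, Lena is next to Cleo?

Treat {Sam,Ravi} as one block (2 orders) and {Lena,Cleo} as another (2 orders).
That leaves 6 units to arrange: 2 × 2 × 6! = 4 × 720 = 2880.

2880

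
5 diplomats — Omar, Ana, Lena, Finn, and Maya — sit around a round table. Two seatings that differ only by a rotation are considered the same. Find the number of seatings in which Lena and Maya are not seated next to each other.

Without the restriction there are (4)! = 24 seatings.
Seatings with Lena beside Maya: treat them as a block with 2 internal orders, giving 2 × (3)! = 12.
Subtracting, 24 − 12 = 12.

12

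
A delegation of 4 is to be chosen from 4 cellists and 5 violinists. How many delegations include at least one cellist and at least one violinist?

120

Unrestricted: C(9,4) = 126 ways to pick any 4 of the 9.
Subtract selections that omit an entire group: no cellists → C(5,4) = 5; no violinists → C(4,4) = 1.
Both groups omitted at once is impossible, so 126 − 6 = 120.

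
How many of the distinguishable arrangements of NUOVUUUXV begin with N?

840

With the first slot taken by N, it remains to arrange the other 8 letters (UOVUUUXV).
Those 8 letters have U appearing 4 times and V appearing twice, giving (8)!/(4!·2!) = 840.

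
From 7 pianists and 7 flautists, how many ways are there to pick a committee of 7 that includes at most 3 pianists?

Split by how many pianists are chosen (0 through 3).
Sum: C(7,0)·C(7,7) + C(7,1)·C(7,6) + C(7,2)·C(7,5) + C(7,3)·C(7,4) = 1 + 49 + 441 + 1225 = 1716.

1716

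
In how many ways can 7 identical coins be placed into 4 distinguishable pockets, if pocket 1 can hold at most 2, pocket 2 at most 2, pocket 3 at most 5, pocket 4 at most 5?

46

Ignoring the caps, the number of non-negative solutions to x_1+…+x_4 = 7 is C(10,3) = 120.
Subtract solutions that violate a single cap (substitute x_i' = x_i − (cap_i+1)): x_1 ≥ 3 gives C(7,3) = 35; x_2 ≥ 3 gives C(7,3) = 35; x_3 ≥ 6 gives C(4,3) = 4; x_4 ≥ 6 gives C(4,3) = 4. Together 78.
Add back pairs where two caps are both exceeded: 4 + 0 + 0 + 0 + 0 + 0 = 4.
By inclusion–exclusion the count is 120 − 78 + 4 = 46.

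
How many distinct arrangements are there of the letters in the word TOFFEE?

180

TOFFEE has 6 letters with E appearing twice and F appearing twice.
Dividing 6! = 720 by 2!·2! = 4 for the repeated letters gives 180.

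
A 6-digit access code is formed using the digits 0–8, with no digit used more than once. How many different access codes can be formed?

Choose and order 6 of the 9 symbols: the first digit has 9 options, the next 8, and so on down to 4.
9 × 8 × 7 × 6 × 5 × 4 = 60480.

60480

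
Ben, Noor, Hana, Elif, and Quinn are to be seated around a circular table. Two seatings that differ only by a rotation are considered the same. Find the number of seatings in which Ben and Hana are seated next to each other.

Glue Ben and Hana into a block (2 internal orders). Seating 4 units around a circle gives (3)! arrangements.
So 2 × (3)! = 2 × 6 = 12.

12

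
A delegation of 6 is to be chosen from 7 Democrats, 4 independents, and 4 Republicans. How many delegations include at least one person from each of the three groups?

4060

Unrestricted: C(15,6) = 5005 ways to pick any 6 of the 15.
Selections missing a whole group: no Democrats → C(8,6) = 28; no independents → C(11,6) = 462; no Republicans → C(11,6) = 462.
Add back selections omitting two groups (i.e. drawn from a single group): C(7,6) + C(4,6) + C(4,6) = 7.
By inclusion–exclusion: 5005 − 952 + 7 = 4060.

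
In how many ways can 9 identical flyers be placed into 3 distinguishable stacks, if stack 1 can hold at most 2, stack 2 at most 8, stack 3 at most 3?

By stars and bars, unrestricted non-negative solutions to x_1+…+x_3 = 9 number C(9+2,2) = 55.
Subtract solutions that violate a single cap (substitute x_i' = x_i − (cap_i+1)): x_1 ≥ 3 gives C(8,2) = 28; x_2 ≥ 9 gives C(2,2) = 1; x_3 ≥ 4 gives C(7,2) = 21. Together 50.
Add back pairs where two caps are both exceeded: 0 + 6 + 0 = 6.
By inclusion–exclusion the count is 55 − 50 + 6 = 11.

11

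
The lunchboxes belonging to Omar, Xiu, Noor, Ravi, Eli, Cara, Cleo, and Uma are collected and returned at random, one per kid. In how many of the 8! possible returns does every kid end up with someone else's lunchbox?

14833

Let Aᵢ be the assignments in which kid i gets their own lunchbox. We want the size of the complement of A₁∪…∪A_8.
By inclusion–exclusion this is Σ_{j=0}^{8} (−1)^j C(8,j)·(8−j)!.
Computing: 40320 − 40320 + 20160 − 6720 + 1680 − 336 + 56 − 8 + 1 = 14833.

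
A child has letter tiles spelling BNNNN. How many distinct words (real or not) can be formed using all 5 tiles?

Letter multiplicities in BNNNN: B×1, N×4.
The number of distinct arrangements is 5!/(4!) = 120/24 = 5.

5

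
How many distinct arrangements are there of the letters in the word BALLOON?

Letter multiplicities in BALLOON: A×1, B×1, L×2, N×1, O×2.
The number of distinct arrangements is 7!/(2!·2!) = 5040/4 = 1260.

1260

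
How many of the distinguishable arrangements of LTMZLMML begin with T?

With the first slot taken by T, it remains to arrange the other 7 letters (LMZLMML).
Those 7 letters have L appearing 3 times and M appearing 3 times, giving (7)!/(3!·3!) = 140.

140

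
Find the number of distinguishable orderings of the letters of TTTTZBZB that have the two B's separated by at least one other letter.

315

There are 8!/(4!·2!·2!) = 420 arrangements of TTTTZBZB in total.
Arrangements with the B's together: treat BB as one letter, giving (7)!/(4!·2!) = 105.
Hence 420 − 105 = 315.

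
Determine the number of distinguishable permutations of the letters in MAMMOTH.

840

MAMMOTH has 7 letters with M appearing 3 times.
So there are 7! / (3!) = 840 distinguishable arrangements.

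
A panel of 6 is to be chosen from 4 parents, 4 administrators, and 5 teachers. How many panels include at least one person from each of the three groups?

Unrestricted: C(13,6) = 1716 ways to pick any 6 of the 13.
Selections missing a whole group: no parents → C(9,6) = 84; no administrators → C(9,6) = 84; no teachers → C(8,6) = 28.
Add back selections omitting two groups (i.e. drawn from a single group): C(4,6) + C(4,6) + C(5,6) = 0.
By inclusion–exclusion: 1716 − 196 + 0 = 1520.

1520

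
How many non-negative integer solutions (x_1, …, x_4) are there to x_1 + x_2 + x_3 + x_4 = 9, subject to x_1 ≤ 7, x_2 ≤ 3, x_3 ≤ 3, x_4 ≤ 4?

75

By stars and bars, unrestricted non-negative solutions to x_1+…+x_4 = 9 number C(9+3,3) = 220.
Subtract solutions that violate a single cap (substitute x_i' = x_i − (cap_i+1)): x_1 ≥ 8 gives C(4,3) = 4; x_2 ≥ 4 gives C(8,3) = 56; x_3 ≥ 4 gives C(8,3) = 56; x_4 ≥ 5 gives C(7,3) = 35. Together 151.
Add back pairs where two caps are both exceeded: 0 + 0 + 0 + 4 + 1 + 1 = 6.
By inclusion–exclusion the count is 220 − 151 + 6 = 75.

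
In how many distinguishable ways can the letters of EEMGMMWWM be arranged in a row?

3780

Letter multiplicities in EEMGMMWWM: E×2, G×1, M×4, W×2.
Dividing 9! = 362880 by 4!·2!·2! = 96 for the repeated letters gives 3780.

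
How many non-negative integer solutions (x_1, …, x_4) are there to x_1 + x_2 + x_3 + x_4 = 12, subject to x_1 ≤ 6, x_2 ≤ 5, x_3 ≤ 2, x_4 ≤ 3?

30

By stars and bars, unrestricted non-negative solutions to x_1+…+x_4 = 12 number C(12+3,3) = 455.
Subtract solutions that violate a single cap (substitute x_i' = x_i − (cap_i+1)): x_1 ≥ 7 gives C(8,3) = 56; x_2 ≥ 6 gives C(9,3) = 84; x_3 ≥ 3 gives C(12,3) = 220; x_4 ≥ 4 gives C(11,3) = 165. Together 525.
Add back pairs where two caps are both exceeded: 0 + 10 + 4 + 20 + 10 + 56 = 100.
By inclusion–exclusion the count is 455 − 525 + 100 = 30.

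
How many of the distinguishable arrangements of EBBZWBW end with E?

60

With the last slot taken by E, it remains to arrange the other 6 letters (BBZWBW).
Those 6 letters have B appearing 3 times and W appearing twice, giving (6)!/(3!·2!) = 60.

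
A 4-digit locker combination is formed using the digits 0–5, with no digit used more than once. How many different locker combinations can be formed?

This is a permutation of 4 out of 6: P(6,4) = 6!/2!.
6 × 5 × 4 × 3 = 360.

360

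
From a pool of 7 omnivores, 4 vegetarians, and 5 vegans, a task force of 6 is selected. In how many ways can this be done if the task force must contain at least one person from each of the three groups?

Total 6-person selections from all 16: C(16,6) = 8008.
Subtract selections that omit an entire group: no omnivores → C(9,6) = 84; no vegetarians → C(12,6) = 924; no vegans → C(11,6) = 462.
Add back selections omitting two groups (i.e. drawn from a single group): C(7,6) + C(4,6) + C(5,6) = 7.
By inclusion–exclusion: 8008 − 1470 + 7 = 6545.

6545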